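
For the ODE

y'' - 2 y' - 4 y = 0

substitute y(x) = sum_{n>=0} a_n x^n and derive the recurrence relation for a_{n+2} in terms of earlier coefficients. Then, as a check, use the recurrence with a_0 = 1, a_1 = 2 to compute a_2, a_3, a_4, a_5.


Substitute y = sum_n a_n x^n.
y''(x) has coefficient (n+2)(n+1) a_{n+2} at x^n;
-2 y'(x) has coefficient -2 (n+1) a_{n+1} at x^n;
-4 y(x) has coefficient -4 a_n at x^n.
Matching x^n: (n+2)(n+1) a_{n+2} - 2 (n+1) a_{n+1} - 4 a_n = 0.
Thus a_{n+2} = [2 (n+1) a_{n+1} + 4 a_n] / ((n+1)(n+2)).

Check with a_0 = 1, a_1 = 2 (apply the recurrence for n = 0, 1, 2, 3): a_0 = 1, a_1 = 2, a_2 = 4, a_3 = 4, a_4 = 10/3, a_5 = 32/15.

a_(n+2) = [2 (n+1) a_(n+1) + 4 a_n] / ((n+1)(n+2)); check: a_0 = 1, a_1 = 2, a_2 = 4, a_3 = 4, a_4 = 10/3, a_5 = 32/15


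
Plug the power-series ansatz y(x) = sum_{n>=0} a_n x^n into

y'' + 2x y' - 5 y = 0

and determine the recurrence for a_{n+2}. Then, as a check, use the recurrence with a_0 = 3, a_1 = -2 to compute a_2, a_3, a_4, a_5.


Substitute y = sum_n a_n x^n.
y''(x) has coefficient (n+2)(n+1) a_{n+2} at x^n;
2 x y'(x) has coefficient 2 n a_n at x^n (shift);
-5 y(x) has coefficient -5 a_n at x^n.
Matching x^n: (n+2)(n+1) a_{n+2} + (2n - 5) a_n = 0.
Thus a_{n+2} = (-2n + 5) / ((n+1)(n+2)) * a_n.

Check with a_0 = 3, a_1 = -2 (apply the recurrence for n = 0, 1, 2, 3): a_0 = 3, a_1 = -2, a_2 = 15/2, a_3 = -1, a_4 = 5/8, a_5 = 1/20.

a_(n+2) = (-2n + 5) / ((n+1)(n+2)) * a_n; check: a_0 = 3, a_1 = -2, a_2 = 15/2, a_3 = -1, a_4 = 5/8, a_5 = 1/20


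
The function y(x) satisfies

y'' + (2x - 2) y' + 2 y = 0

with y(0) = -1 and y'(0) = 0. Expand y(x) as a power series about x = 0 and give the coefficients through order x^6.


Ansatz: y(x) = sum_{n>=0} a_n x^n, so y'(x) = sum_{n>=1} n a_n x^(n-1) and y''(x) = sum_{n>=2} n(n-1) a_n x^(n-2).
Substitute into P(x) y'' + Q(x) y' + R(x) y = 0 with P(x) = 1, Q(x) = 2x - 2, R(x) = 2, and match powers of x.
Initial conditions: a_0 = -1, a_1 = 0.
Setting the coefficient of each power of x to zero and solving order by order (substituting the coefficients already found):
  x^0: 2 a_2 - 2 a_1 + 2 a_0 = 0  ->  2 a_2 = 2 a_1 - 2 a_0 = 2  ->  a_2 = 1
  x^1: 6 a_3 - 4 a_2 + 4 a_1 = 0  ->  6 a_3 = 4 a_2 - 4 a_1 = 4  ->  a_3 = 2/3
  x^2: 12 a_4 - 6 a_3 + 6 a_2 = 0  ->  12 a_4 = 6 a_3 - 6 a_2 = -2  ->  a_4 = -1/6
  x^3: 20 a_5 - 8 a_4 + 8 a_3 = 0  ->  20 a_5 = 8 a_4 - 8 a_3 = -20/3  ->  a_5 = -1/3
  x^4: 30 a_6 - 10 a_5 + 10 a_4 = 0  ->  30 a_6 = 10 a_5 - 10 a_4 = -5/3  ->  a_6 = -1/18
Truncated series: y(x) = -1 + x^2 + (2/3) x^3 - (1/6) x^4 - (1/3) x^5 - (1/18) x^6 + O(x^7).

a_0 = -1; a_1 = 0; a_2 = 1; a_3 = 2/3; a_4 = -1/6; a_5 = -1/3; a_6 = -1/18


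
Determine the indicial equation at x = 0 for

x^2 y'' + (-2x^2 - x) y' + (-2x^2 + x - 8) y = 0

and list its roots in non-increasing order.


Divide by x^2 to reach normal form y'' + P_1(x) y' + P_2(x) y = 0 with P_1(x) = -2 - 1/x and P_2(x) = -2 + 1/x - 8/x^2.
x = 0 is a singular point because the y'-coefficient -2 - 1/x has a pole at x = 0 and the y-coefficient -2 + 1/x - 8/x^2 has a pole at x = 0.
It is a regular singular point because x P_1(x) = p(x) = -2x - 1 and x^2 P_2(x) = q(x) = -2x^2 + x - 8 are polynomials, hence analytic at x = 0.
p(0) = -1,  q(0) = -8.
Indicial equation: r(r-1) + p(0) r + q(0) = 0, i.e. r^2 + (p(0) - 1) r + q(0) = 0, i.e. r^2 - 2 r - 8 = 0.
Discriminant: (-2)^2 - 4(-8) = 36, so r = (2 ± 6)/2.
Solving: r_1 = 4, r_2 = -2.

indicial: r^2 - 2 r - 8 = 0; roots r_1 = 4, r_2 = -2


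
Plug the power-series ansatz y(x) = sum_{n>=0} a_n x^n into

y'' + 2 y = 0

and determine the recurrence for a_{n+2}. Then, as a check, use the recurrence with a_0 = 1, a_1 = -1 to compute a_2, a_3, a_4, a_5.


Substitute y = sum_n a_n x^n into y'' + (const) y = 0.
y''(x) = sum_{n>=0} (n+2)(n+1) a_{n+2} x^n.
The ODE becomes sum_n [(n+2)(n+1) a_{n+2} + 2 a_n] x^n = 0.
Setting each coefficient to zero gives the recurrence:
  (n+2)(n+1) a_{n+2} + 2 a_n = 0,
  a_{n+2} = -2 / ((n+1)(n+2)) a_n.

Check with a_0 = 1, a_1 = -1 (apply the recurrence for n = 0, 1, 2, 3): a_0 = 1, a_1 = -1, a_2 = -1, a_3 = 1/3, a_4 = 1/6, a_5 = -1/30.

a_{n+2} = -2/((n+1)(n+2)) * a_n; check: a_0 = 1, a_1 = -1, a_2 = -1, a_3 = 1/3, a_4 = 1/6, a_5 = -1/30


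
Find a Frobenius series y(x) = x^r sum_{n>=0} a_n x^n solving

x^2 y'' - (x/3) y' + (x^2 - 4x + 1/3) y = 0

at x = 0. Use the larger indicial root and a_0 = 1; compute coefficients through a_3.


Write in Frobenius form y'' + (p(x)/x) y' + (q(x)/x^2) y = 0:
  p(x) = -1/3,  q(x) = x^2 - 4x + 1/3.
Indicial equation: r(r-1) + (-1/3) r + (1/3) = 0 -> roots r_1 = 1, r_2 = 1/3.
Take r = r_1 = 1. Let y(x) = x^r sum_{n>=0} a_n x^n with a_0 = 1.
Substitute y = x^r sum a_n x^n and match x^{r+n}. The recurrence is
  D(n) a_n - 4 a_{n-1} + 1 a_{n-2} = 0,  where D(n) = (r+n)(r+n-1) + (-1/3)(r+n) + (1/3).
  a_n = [4 a_{n-1} - 1 a_{n-2}] / D(n).
Since the indicial polynomial factors as (r - r_1)(r - r_2), D(n) = (r_1 + n - r_1)(r_1 + n - r_2) = n(n + 2/3).
Evaluating step by step (a_0 = 1):
  n = 1: D(1) = 1(1 + 2/3) = 5/3; numerator = 4(1) = 4; a_1 = (4)/(5/3) = 12/5
  n = 2: D(2) = 2(2 + 2/3) = 16/3; numerator = 4(12/5) - 1(1) = 43/5; a_2 = (43/5)/(16/3) = 129/80
  n = 3: D(3) = 3(3 + 2/3) = 11; numerator = 4(129/80) - 1(12/5) = 81/20; a_3 = (81/20)/(11) = 81/220

r = 1; a_0 = 1; a_1 = 12/5; a_2 = 129/80; a_3 = 81/220


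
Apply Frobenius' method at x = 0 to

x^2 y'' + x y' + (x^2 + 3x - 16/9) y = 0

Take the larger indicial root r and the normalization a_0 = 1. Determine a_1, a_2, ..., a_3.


Write in Frobenius form y'' + (p(x)/x) y' + (q(x)/x^2) y = 0:
  p(x) = 1,  q(x) = x^2 + 3x - 16/9.
Indicial equation: r(r-1) + (1) r + (-16/9) = 0 -> roots r_1 = 4/3, r_2 = -4/3.
Take r = r_1 = 4/3. Let y(x) = x^r sum_{n>=0} a_n x^n with a_0 = 1.
Substitute y = x^r sum a_n x^n and match x^{r+n}. The recurrence is
  D(n) a_n + 3 a_{n-1} + 1 a_{n-2} = 0,  where D(n) = (r+n)(r+n-1) + (1)(r+n) + (-16/9).
  a_n = [-3 a_{n-1} - 1 a_{n-2}] / D(n).
Since the indicial polynomial factors as (r - r_1)(r - r_2), D(n) = (r_1 + n - r_1)(r_1 + n - r_2) = n(n + 8/3).
Evaluating step by step (a_0 = 1):
  n = 1: D(1) = 1(1 + 8/3) = 11/3; numerator = -3(1) = -3; a_1 = (-3)/(11/3) = -9/11
  n = 2: D(2) = 2(2 + 8/3) = 28/3; numerator = -3(-9/11) - 1(1) = 16/11; a_2 = (16/11)/(28/3) = 12/77
  n = 3: D(3) = 3(3 + 8/3) = 17; numerator = -3(12/77) - 1(-9/11) = 27/77; a_3 = (27/77)/(17) = 27/1309

r = 4/3; a_0 = 1; a_1 = -9/11; a_2 = 12/77; a_3 = 27/1309


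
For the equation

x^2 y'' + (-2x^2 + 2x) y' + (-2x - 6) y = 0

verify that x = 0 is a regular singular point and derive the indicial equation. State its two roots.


Divide by x^2 to reach normal form y'' + P_1(x) y' + P_2(x) y = 0 with P_1(x) = -2 + 2/x and P_2(x) = -2/x - 6/x^2.
x = 0 is a singular point because the y'-coefficient -2 + 2/x has a pole at x = 0 and the y-coefficient -2/x - 6/x^2 has a pole at x = 0.
It is a regular singular point because x P_1(x) = p(x) = 2 - 2x and x^2 P_2(x) = q(x) = -2x - 6 are polynomials, hence analytic at x = 0.
p(0) = 2,  q(0) = -6.
Indicial equation: r(r-1) + p(0) r + q(0) = 0, i.e. r^2 + (p(0) - 1) r + q(0) = 0, i.e. r^2 + 1 r - 6 = 0.
Discriminant: (1)^2 - 4(-6) = 25, so r = (-1 ± 5)/2.
Solving: r_1 = 2, r_2 = -3.

indicial: r^2 + 1 r - 6 = 0; roots r_1 = 2, r_2 = -3


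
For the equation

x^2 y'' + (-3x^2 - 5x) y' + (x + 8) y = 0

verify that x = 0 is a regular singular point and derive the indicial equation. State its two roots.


Divide by x^2 to reach normal form y'' + P_1(x) y' + P_2(x) y = 0 with P_1(x) = -3 - 5/x and P_2(x) = 1/x + 8/x^2.
x = 0 is a singular point because the y'-coefficient -3 - 5/x has a pole at x = 0 and the y-coefficient 1/x + 8/x^2 has a pole at x = 0.
It is a regular singular point because x P_1(x) = p(x) = -3x - 5 and x^2 P_2(x) = q(x) = x + 8 are polynomials, hence analytic at x = 0.
p(0) = -5,  q(0) = 8.
Indicial equation: r(r-1) + p(0) r + q(0) = 0, i.e. r^2 + (p(0) - 1) r + q(0) = 0, i.e. r^2 - 6 r + 8 = 0.
Discriminant: (-6)^2 - 4(8) = 4, so r = (6 ± 2)/2.
Solving: r_1 = 4, r_2 = 2.

indicial: r^2 - 6 r + 8 = 0; roots r_1 = 4, r_2 = 2


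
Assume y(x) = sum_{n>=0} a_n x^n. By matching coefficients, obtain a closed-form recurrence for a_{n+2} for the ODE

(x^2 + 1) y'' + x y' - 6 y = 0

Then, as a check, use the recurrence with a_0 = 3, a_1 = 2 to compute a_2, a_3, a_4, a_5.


Substitute y = sum_n a_n x^n.
(1 + 1 x^2) y'' contributes (n+2)(n+1) a_{n+2} + n(n-1) a_n at x^n.
x y'(x) contributes n a_n at x^n.
-6 y(x) contributes -6 a_n at x^n.
Matching x^n: (n+2)(n+1) a_{n+2} + (n(n-1) + n - 6) a_n = 0.
Thus a_{n+2} = (-n(n-1) - n + 6) / ((n+1)(n+2)) * a_n.

Check with a_0 = 3, a_1 = 2 (apply the recurrence for n = 0, 1, 2, 3): a_0 = 3, a_1 = 2, a_2 = 9, a_3 = 5/3, a_4 = 3/2, a_5 = -1/4.

a_(n+2) = (-n(n-1) - n + 6) / ((n+1)(n+2)) * a_n; check: a_0 = 3, a_1 = 2, a_2 = 9, a_3 = 5/3, a_4 = 3/2, a_5 = -1/4


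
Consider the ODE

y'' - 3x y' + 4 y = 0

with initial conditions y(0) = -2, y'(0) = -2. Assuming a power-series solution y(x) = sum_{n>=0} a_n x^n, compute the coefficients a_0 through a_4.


Ansatz: y(x) = sum_{n>=0} a_n x^n, so y'(x) = sum_{n>=1} n a_n x^(n-1) and y''(x) = sum_{n>=2} n(n-1) a_n x^(n-2).
Substitute into P(x) y'' + Q(x) y' + R(x) y = 0 with P(x) = 1, Q(x) = -3x, R(x) = 4, and match powers of x.
Initial conditions: a_0 = -2, a_1 = -2.
Setting the coefficient of each power of x to zero and solving order by order (substituting the coefficients already found):
  x^0: 2 a_2 + 4 a_0 = 0  ->  2 a_2 = -4 a_0 = 8  ->  a_2 = 4
  x^1: 6 a_3 + a_1 = 0  ->  6 a_3 = -a_1 = 2  ->  a_3 = 1/3
  x^2: 12 a_4 - 2 a_2 = 0  ->  12 a_4 = 2 a_2 = 8  ->  a_4 = 2/3
Truncated series: y(x) = -2 - 2 x + 4 x^2 + (1/3) x^3 + (2/3) x^4 + O(x^5).

a_0 = -2; a_1 = -2; a_2 = 4; a_3 = 1/3; a_4 = 2/3


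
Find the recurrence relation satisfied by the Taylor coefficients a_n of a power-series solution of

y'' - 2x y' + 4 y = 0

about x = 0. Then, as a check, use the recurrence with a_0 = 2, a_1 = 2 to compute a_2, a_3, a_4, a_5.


Substitute y = sum_n a_n x^n.
y''(x) has coefficient (n+2)(n+1) a_{n+2} at x^n;
-2 x y'(x) has coefficient -2 n a_n at x^n (shift);
4 y(x) has coefficient 4 a_n at x^n.
Matching x^n: (n+2)(n+1) a_{n+2} + (-2n + 4) a_n = 0.
Thus a_{n+2} = (2n - 4) / ((n+1)(n+2)) * a_n.

Check with a_0 = 2, a_1 = 2 (apply the recurrence for n = 0, 1, 2, 3): a_0 = 2, a_1 = 2, a_2 = -4, a_3 = -2/3, a_4 = 0, a_5 = -1/15.

a_(n+2) = (2n - 4) / ((n+1)(n+2)) * a_n; check: a_0 = 2, a_1 = 2, a_2 = -4, a_3 = -2/3, a_4 = 0, a_5 = -1/15


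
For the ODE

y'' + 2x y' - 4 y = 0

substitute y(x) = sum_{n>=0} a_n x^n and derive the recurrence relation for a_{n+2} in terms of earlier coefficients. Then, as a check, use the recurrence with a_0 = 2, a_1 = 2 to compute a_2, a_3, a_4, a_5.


Substitute y = sum_n a_n x^n.
y''(x) has coefficient (n+2)(n+1) a_{n+2} at x^n;
2 x y'(x) has coefficient 2 n a_n at x^n (shift);
-4 y(x) has coefficient -4 a_n at x^n.
Matching x^n: (n+2)(n+1) a_{n+2} + (2n - 4) a_n = 0.
Thus a_{n+2} = (-2n + 4) / ((n+1)(n+2)) * a_n.

Check with a_0 = 2, a_1 = 2 (apply the recurrence for n = 0, 1, 2, 3): a_0 = 2, a_1 = 2, a_2 = 4, a_3 = 2/3, a_4 = 0, a_5 = -1/15.

a_(n+2) = (-2n + 4) / ((n+1)(n+2)) * a_n; check: a_0 = 2, a_1 = 2, a_2 = 4, a_3 = 2/3, a_4 = 0, a_5 = -1/15


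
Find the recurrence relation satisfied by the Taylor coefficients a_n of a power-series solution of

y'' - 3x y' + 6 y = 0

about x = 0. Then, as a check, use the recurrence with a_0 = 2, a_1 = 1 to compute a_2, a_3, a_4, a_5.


Substitute y = sum_n a_n x^n.
y''(x) has coefficient (n+2)(n+1) a_{n+2} at x^n;
-3 x y'(x) has coefficient -3 n a_n at x^n (shift);
6 y(x) has coefficient 6 a_n at x^n.
Matching x^n: (n+2)(n+1) a_{n+2} + (-3n + 6) a_n = 0.
Thus a_{n+2} = (3n - 6) / ((n+1)(n+2)) * a_n.

Check with a_0 = 2, a_1 = 1 (apply the recurrence for n = 0, 1, 2, 3): a_0 = 2, a_1 = 1, a_2 = -6, a_3 = -1/2, a_4 = 0, a_5 = -3/40.

a_(n+2) = (3n - 6) / ((n+1)(n+2)) * a_n; check: a_0 = 2, a_1 = 1, a_2 = -6, a_3 = -1/2, a_4 = 0, a_5 = -3/40


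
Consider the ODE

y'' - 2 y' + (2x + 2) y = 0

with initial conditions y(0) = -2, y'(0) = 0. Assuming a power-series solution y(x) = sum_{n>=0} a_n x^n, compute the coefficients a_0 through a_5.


Ansatz: y(x) = sum_{n>=0} a_n x^n, so y'(x) = sum_{n>=1} n a_n x^(n-1) and y''(x) = sum_{n>=2} n(n-1) a_n x^(n-2).
Substitute into P(x) y'' + Q(x) y' + R(x) y = 0 with P(x) = 1, Q(x) = -2, R(x) = 2x + 2, and match powers of x.
Initial conditions: a_0 = -2, a_1 = 0.
Setting the coefficient of each power of x to zero and solving order by order (substituting the coefficients already found):
  x^0: 2 a_2 - 2 a_1 + 2 a_0 = 0  ->  2 a_2 = 2 a_1 - 2 a_0 = 4  ->  a_2 = 2
  x^1: 6 a_3 - 4 a_2 + 2 a_1 + 2 a_0 = 0  ->  6 a_3 = 4 a_2 - 2 a_1 - 2 a_0 = 12  ->  a_3 = 2
  x^2: 12 a_4 - 6 a_3 + 2 a_2 + 2 a_1 = 0  ->  12 a_4 = 6 a_3 - 2 a_2 - 2 a_1 = 8  ->  a_4 = 2/3
  x^3: 20 a_5 - 8 a_4 + 2 a_3 + 2 a_2 = 0  ->  20 a_5 = 8 a_4 - 2 a_3 - 2 a_2 = -8/3  ->  a_5 = -2/15
Truncated series: y(x) = -2 + 2 x^2 + 2 x^3 + (2/3) x^4 - (2/15) x^5 + O(x^6).

a_0 = -2; a_1 = 0; a_2 = 2; a_3 = 2; a_4 = 2/3; a_5 = -2/15


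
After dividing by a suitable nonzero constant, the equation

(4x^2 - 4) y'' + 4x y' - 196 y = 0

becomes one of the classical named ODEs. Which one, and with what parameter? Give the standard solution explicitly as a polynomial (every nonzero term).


All three coefficients share the factor -4; dividing through by -4 gives  (1 - x^2) y'' - x y' + 49 y = 0.
This matches the Chebyshev equation (1 - x^2) y'' - x y' + n^2 y = 0 (note the -x y' term, not -2x y') with n^2 = 49, so n = 7; the polynomial solution is T_7(x).
With y = sum_k a_k x^k, matching x^k gives (k+2)(k+1) a_{k+2} = (k^2 - n^2) a_k = (k - 7)(k + 7) a_k. The right side vanishes at k = 7, so the series with the parity of 7 terminates at degree 7.
Standard normalization: leading coefficient of T_n is 2^(n-1), so a_7 = 2^6 = 64. Work downward with a_k = (k+1)(k+2) a_{k+2} / ((k - 7)(k + 7)):
  a_5 = (6)(7)(64) / ((5 - 7)(5 + 7)) = 2688/(-24) = -112
  a_3 = (4)(5)(-112) / ((3 - 7)(3 + 7)) = -2240/(-40) = 56
  a_1 = (2)(3)(56) / ((1 - 7)(1 + 7)) = 336/(-48) = -7
Hence T_7(x) = 64 x^7 - 112 x^5 + 56 x^3 - 7 x.

T_7(x); series = 64 x^7 - 112 x^5 + 56 x^3 - 7 x


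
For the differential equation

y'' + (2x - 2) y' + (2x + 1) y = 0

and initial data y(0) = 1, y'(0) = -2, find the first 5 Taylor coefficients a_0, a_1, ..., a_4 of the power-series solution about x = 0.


Ansatz: y(x) = sum_{n>=0} a_n x^n, so y'(x) = sum_{n>=1} n a_n x^(n-1) and y''(x) = sum_{n>=2} n(n-1) a_n x^(n-2).
Substitute into P(x) y'' + Q(x) y' + R(x) y = 0 with P(x) = 1, Q(x) = 2x - 2, R(x) = 2x + 1, and match powers of x.
Initial conditions: a_0 = 1, a_1 = -2.
Setting the coefficient of each power of x to zero and solving order by order (substituting the coefficients already found):
  x^0: 2 a_2 - 2 a_1 + a_0 = 0  ->  2 a_2 = 2 a_1 - a_0 = -5  ->  a_2 = -5/2
  x^1: 6 a_3 - 4 a_2 + 3 a_1 + 2 a_0 = 0  ->  6 a_3 = 4 a_2 - 3 a_1 - 2 a_0 = -6  ->  a_3 = -1
  x^2: 12 a_4 - 6 a_3 + 5 a_2 + 2 a_1 = 0  ->  12 a_4 = 6 a_3 - 5 a_2 - 2 a_1 = 21/2  ->  a_4 = 7/8
Truncated series: y(x) = 1 - 2 x - (5/2) x^2 - x^3 + (7/8) x^4 + O(x^5).

a_0 = 1; a_1 = -2; a_2 = -5/2; a_3 = -1; a_4 = 7/8


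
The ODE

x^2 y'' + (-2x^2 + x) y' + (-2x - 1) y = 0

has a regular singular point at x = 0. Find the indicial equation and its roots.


Divide by x^2 to reach normal form y'' + P_1(x) y' + P_2(x) y = 0 with P_1(x) = -2 + 1/x and P_2(x) = -2/x - 1/x^2.
x = 0 is a singular point because the y'-coefficient -2 + 1/x has a pole at x = 0 and the y-coefficient -2/x - 1/x^2 has a pole at x = 0.
It is a regular singular point because x P_1(x) = p(x) = 1 - 2x and x^2 P_2(x) = q(x) = -2x - 1 are polynomials, hence analytic at x = 0.
p(0) = 1,  q(0) = -1.
Indicial equation: r(r-1) + p(0) r + q(0) = 0, i.e. r^2 + (p(0) - 1) r + q(0) = 0, i.e. r^2 - 1 = 0.
Discriminant: (0)^2 - 4(-1) = 4, so r = (0 ± 2)/2.
Solving: r_1 = 1, r_2 = -1.

indicial: r^2 - 1 = 0; roots r_1 = 1, r_2 = -1


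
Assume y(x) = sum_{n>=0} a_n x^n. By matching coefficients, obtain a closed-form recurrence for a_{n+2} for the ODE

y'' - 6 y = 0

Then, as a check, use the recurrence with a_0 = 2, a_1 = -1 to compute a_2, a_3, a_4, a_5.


Substitute y = sum_n a_n x^n into y'' + (const) y = 0.
y''(x) = sum_{n>=0} (n+2)(n+1) a_{n+2} x^n.
The ODE becomes sum_n [(n+2)(n+1) a_{n+2} - 6 a_n] x^n = 0.
Setting each coefficient to zero gives the recurrence:
  (n+2)(n+1) a_{n+2} - 6 a_n = 0,
  a_{n+2} = 6 / ((n+1)(n+2)) a_n.

Check with a_0 = 2, a_1 = -1 (apply the recurrence for n = 0, 1, 2, 3): a_0 = 2, a_1 = -1, a_2 = 6, a_3 = -1, a_4 = 3, a_5 = -3/10.

a_{n+2} = 6/((n+1)(n+2)) * a_n; check: a_0 = 2, a_1 = -1, a_2 = 6, a_3 = -1, a_4 = 3, a_5 = -3/10


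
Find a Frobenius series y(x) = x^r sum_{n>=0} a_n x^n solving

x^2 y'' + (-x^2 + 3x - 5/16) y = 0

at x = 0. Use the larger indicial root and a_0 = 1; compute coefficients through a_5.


Write in Frobenius form y'' + (p(x)/x) y' + (q(x)/x^2) y = 0:
  p(x) = 0,  q(x) = -x^2 + 3x - 5/16.
Indicial equation: r(r-1) + (0) r + (-5/16) = 0 -> roots r_1 = 5/4, r_2 = -1/4.
Take r = r_1 = 5/4. Let y(x) = x^r sum_{n>=0} a_n x^n with a_0 = 1.
Substitute y = x^r sum a_n x^n and match x^{r+n}. The recurrence is
  D(n) a_n + 3 a_{n-1} - 1 a_{n-2} = 0,  where D(n) = (r+n)(r+n-1) + (0)(r+n) + (-5/16).
  a_n = [-3 a_{n-1} + 1 a_{n-2}] / D(n).
Since the indicial polynomial factors as (r - r_1)(r - r_2), D(n) = (r_1 + n - r_1)(r_1 + n - r_2) = n(n + 3/2).
Evaluating step by step (a_0 = 1):
  n = 1: D(1) = 1(1 + 3/2) = 5/2; numerator = -3(1) = -3; a_1 = (-3)/(5/2) = -6/5
  n = 2: D(2) = 2(2 + 3/2) = 7; numerator = -3(-6/5) + 1(1) = 23/5; a_2 = (23/5)/(7) = 23/35
  n = 3: D(3) = 3(3 + 3/2) = 27/2; numerator = -3(23/35) + 1(-6/5) = -111/35; a_3 = (-111/35)/(27/2) = -74/315
  n = 4: D(4) = 4(4 + 3/2) = 22; numerator = -3(-74/315) + 1(23/35) = 143/105; a_4 = (143/105)/(22) = 13/210
  n = 5: D(5) = 5(5 + 3/2) = 65/2; numerator = -3(13/210) + 1(-74/315) = -53/126; a_5 = (-53/126)/(65/2) = -53/4095

r = 5/4; a_0 = 1; a_1 = -6/5; a_2 = 23/35; a_3 = -74/315; a_4 = 13/210; a_5 = -53/4095


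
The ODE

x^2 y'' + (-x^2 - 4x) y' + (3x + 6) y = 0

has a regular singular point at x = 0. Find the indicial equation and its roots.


Divide by x^2 to reach normal form y'' + P_1(x) y' + P_2(x) y = 0 with P_1(x) = -1 - 4/x and P_2(x) = 3/x + 6/x^2.
x = 0 is a singular point because the y'-coefficient -1 - 4/x has a pole at x = 0 and the y-coefficient 3/x + 6/x^2 has a pole at x = 0.
It is a regular singular point because x P_1(x) = p(x) = -x - 4 and x^2 P_2(x) = q(x) = 3x + 6 are polynomials, hence analytic at x = 0.
p(0) = -4,  q(0) = 6.
Indicial equation: r(r-1) + p(0) r + q(0) = 0, i.e. r^2 + (p(0) - 1) r + q(0) = 0, i.e. r^2 - 5 r + 6 = 0.
Discriminant: (-5)^2 - 4(6) = 1, so r = (5 ± 1)/2.
Solving: r_1 = 3, r_2 = 2.

indicial: r^2 - 5 r + 6 = 0; roots r_1 = 3, r_2 = 2


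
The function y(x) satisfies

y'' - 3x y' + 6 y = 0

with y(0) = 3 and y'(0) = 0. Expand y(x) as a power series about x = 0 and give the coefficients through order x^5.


Ansatz: y(x) = sum_{n>=0} a_n x^n, so y'(x) = sum_{n>=1} n a_n x^(n-1) and y''(x) = sum_{n>=2} n(n-1) a_n x^(n-2).
Substitute into P(x) y'' + Q(x) y' + R(x) y = 0 with P(x) = 1, Q(x) = -3x, R(x) = 6, and match powers of x.
Initial conditions: a_0 = 3, a_1 = 0.
Setting the coefficient of each power of x to zero and solving order by order (substituting the coefficients already found):
  x^0: 2 a_2 + 6 a_0 = 0  ->  2 a_2 = -6 a_0 = -18  ->  a_2 = -9
  x^1: 6 a_3 + 3 a_1 = 0  ->  6 a_3 = -3 a_1 = 0  ->  a_3 = 0
  x^2: 12 a_4 = 0  ->  a_4 = 0
  x^3: 20 a_5 - 3 a_3 = 0  ->  20 a_5 = 3 a_3 = 0  ->  a_5 = 0
Truncated series: y(x) = 3 - 9 x^2 + O(x^6).

a_0 = 3; a_1 = 0; a_2 = -9; a_3 = 0; a_4 = 0; a_5 = 0


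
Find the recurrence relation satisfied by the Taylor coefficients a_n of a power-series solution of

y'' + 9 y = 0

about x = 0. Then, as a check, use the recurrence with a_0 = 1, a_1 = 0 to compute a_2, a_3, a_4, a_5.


Substitute y = sum_n a_n x^n into y'' + (const) y = 0.
y''(x) = sum_{n>=0} (n+2)(n+1) a_{n+2} x^n.
The ODE becomes sum_n [(n+2)(n+1) a_{n+2} + 9 a_n] x^n = 0.
Setting each coefficient to zero gives the recurrence:
  (n+2)(n+1) a_{n+2} + 9 a_n = 0,
  a_{n+2} = -9 / ((n+1)(n+2)) a_n.

Check with a_0 = 1, a_1 = 0 (apply the recurrence for n = 0, 1, 2, 3): a_0 = 1, a_1 = 0, a_2 = -9/2, a_3 = 0, a_4 = 27/8, a_5 = 0.

a_{n+2} = -9/((n+1)(n+2)) * a_n; check: a_0 = 1, a_1 = 0, a_2 = -9/2, a_3 = 0, a_4 = 27/8, a_5 = 0


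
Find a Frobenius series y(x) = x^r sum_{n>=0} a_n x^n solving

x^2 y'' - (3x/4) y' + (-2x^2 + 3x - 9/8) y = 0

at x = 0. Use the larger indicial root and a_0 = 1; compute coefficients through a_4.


Write in Frobenius form y'' + (p(x)/x) y' + (q(x)/x^2) y = 0:
  p(x) = -3/4,  q(x) = -2x^2 + 3x - 9/8.
Indicial equation: r(r-1) + (-3/4) r + (-9/8) = 0 -> roots r_1 = 9/4, r_2 = -1/2.
Take r = r_1 = 9/4. Let y(x) = x^r sum_{n>=0} a_n x^n with a_0 = 1.
Substitute y = x^r sum a_n x^n and match x^{r+n}. The recurrence is
  D(n) a_n + 3 a_{n-1} - 2 a_{n-2} = 0,  where D(n) = (r+n)(r+n-1) + (-3/4)(r+n) + (-9/8).
  a_n = [-3 a_{n-1} + 2 a_{n-2}] / D(n).
Since the indicial polynomial factors as (r - r_1)(r - r_2), D(n) = (r_1 + n - r_1)(r_1 + n - r_2) = n(n + 11/4).
Evaluating step by step (a_0 = 1):
  n = 1: D(1) = 1(1 + 11/4) = 15/4; numerator = -3(1) = -3; a_1 = (-3)/(15/4) = -4/5
  n = 2: D(2) = 2(2 + 11/4) = 19/2; numerator = -3(-4/5) + 2(1) = 22/5; a_2 = (22/5)/(19/2) = 44/95
  n = 3: D(3) = 3(3 + 11/4) = 69/4; numerator = -3(44/95) + 2(-4/5) = -284/95; a_3 = (-284/95)/(69/4) = -1136/6555
  n = 4: D(4) = 4(4 + 11/4) = 27; numerator = -3(-1136/6555) + 2(44/95) = 632/437; a_4 = (632/437)/(27) = 632/11799

r = 9/4; a_0 = 1; a_1 = -4/5; a_2 = 44/95; a_3 = -1136/6555; a_4 = 632/11799


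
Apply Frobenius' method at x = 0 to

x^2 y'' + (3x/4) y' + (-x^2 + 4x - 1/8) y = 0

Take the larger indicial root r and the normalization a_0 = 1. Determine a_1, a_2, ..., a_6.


Write in Frobenius form y'' + (p(x)/x) y' + (q(x)/x^2) y = 0:
  p(x) = 3/4,  q(x) = -x^2 + 4x - 1/8.
Indicial equation: r(r-1) + (3/4) r + (-1/8) = 0 -> roots r_1 = 1/2, r_2 = -1/4.
Take r = r_1 = 1/2. Let y(x) = x^r sum_{n>=0} a_n x^n with a_0 = 1.
Substitute y = x^r sum a_n x^n and match x^{r+n}. The recurrence is
  D(n) a_n + 4 a_{n-1} - 1 a_{n-2} = 0,  where D(n) = (r+n)(r+n-1) + (3/4)(r+n) + (-1/8).
  a_n = [-4 a_{n-1} + 1 a_{n-2}] / D(n).
Since the indicial polynomial factors as (r - r_1)(r - r_2), D(n) = (r_1 + n - r_1)(r_1 + n - r_2) = n(n + 3/4).
Evaluating step by step (a_0 = 1):
  n = 1: D(1) = 1(1 + 3/4) = 7/4; numerator = -4(1) = -4; a_1 = (-4)/(7/4) = -16/7
  n = 2: D(2) = 2(2 + 3/4) = 11/2; numerator = -4(-16/7) + 1(1) = 71/7; a_2 = (71/7)/(11/2) = 142/77
  n = 3: D(3) = 3(3 + 3/4) = 45/4; numerator = -4(142/77) + 1(-16/7) = -744/77; a_3 = (-744/77)/(45/4) = -992/1155
  n = 4: D(4) = 4(4 + 3/4) = 19; numerator = -4(-992/1155) + 1(142/77) = 6098/1155; a_4 = (6098/1155)/(19) = 6098/21945
  n = 5: D(5) = 5(5 + 3/4) = 115/4; numerator = -4(6098/21945) + 1(-992/1155) = -8648/4389; a_5 = (-8648/4389)/(115/4) = -1504/21945
  n = 6: D(6) = 6(6 + 3/4) = 81/2; numerator = -4(-1504/21945) + 1(6098/21945) = 4038/7315; a_6 = (4038/7315)/(81/2) = 2692/197505

r = 1/2; a_0 = 1; a_1 = -16/7; a_2 = 142/77; a_3 = -992/1155; a_4 = 6098/21945; a_5 = -1504/21945; a_6 = 2692/197505


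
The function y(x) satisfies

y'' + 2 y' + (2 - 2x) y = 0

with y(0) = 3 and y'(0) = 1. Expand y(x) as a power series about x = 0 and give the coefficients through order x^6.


Ansatz: y(x) = sum_{n>=0} a_n x^n, so y'(x) = sum_{n>=1} n a_n x^(n-1) and y''(x) = sum_{n>=2} n(n-1) a_n x^(n-2).
Substitute into P(x) y'' + Q(x) y' + R(x) y = 0 with P(x) = 1, Q(x) = 2, R(x) = 2 - 2x, and match powers of x.
Initial conditions: a_0 = 3, a_1 = 1.
Setting the coefficient of each power of x to zero and solving order by order (substituting the coefficients already found):
  x^0: 2 a_2 + 2 a_1 + 2 a_0 = 0  ->  2 a_2 = -2 a_1 - 2 a_0 = -8  ->  a_2 = -4
  x^1: 6 a_3 + 4 a_2 + 2 a_1 - 2 a_0 = 0  ->  6 a_3 = -4 a_2 - 2 a_1 + 2 a_0 = 20  ->  a_3 = 10/3
  x^2: 12 a_4 + 6 a_3 + 2 a_2 - 2 a_1 = 0  ->  12 a_4 = -6 a_3 - 2 a_2 + 2 a_1 = -10  ->  a_4 = -5/6
  x^3: 20 a_5 + 8 a_4 + 2 a_3 - 2 a_2 = 0  ->  20 a_5 = -8 a_4 - 2 a_3 + 2 a_2 = -8  ->  a_5 = -2/5
  x^4: 30 a_6 + 10 a_5 + 2 a_4 - 2 a_3 = 0  ->  30 a_6 = -10 a_5 - 2 a_4 + 2 a_3 = 37/3  ->  a_6 = 37/90
Truncated series: y(x) = 3 + x - 4 x^2 + (10/3) x^3 - (5/6) x^4 - (2/5) x^5 + (37/90) x^6 + O(x^7).

a_0 = 3; a_1 = 1; a_2 = -4; a_3 = 10/3; a_4 = -5/6; a_5 = -2/5; a_6 = 37/90


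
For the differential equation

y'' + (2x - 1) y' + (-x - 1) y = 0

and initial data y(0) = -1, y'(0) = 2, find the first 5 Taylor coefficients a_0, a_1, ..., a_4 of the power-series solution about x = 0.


Ansatz: y(x) = sum_{n>=0} a_n x^n, so y'(x) = sum_{n>=1} n a_n x^(n-1) and y''(x) = sum_{n>=2} n(n-1) a_n x^(n-2).
Substitute into P(x) y'' + Q(x) y' + R(x) y = 0 with P(x) = 1, Q(x) = 2x - 1, R(x) = -x - 1, and match powers of x.
Initial conditions: a_0 = -1, a_1 = 2.
Setting the coefficient of each power of x to zero and solving order by order (substituting the coefficients already found):
  x^0: 2 a_2 - a_1 - a_0 = 0  ->  2 a_2 = a_1 + a_0 = 1  ->  a_2 = 1/2
  x^1: 6 a_3 - 2 a_2 + a_1 - a_0 = 0  ->  6 a_3 = 2 a_2 - a_1 + a_0 = -2  ->  a_3 = -1/3
  x^2: 12 a_4 - 3 a_3 + 3 a_2 - a_1 = 0  ->  12 a_4 = 3 a_3 - 3 a_2 + a_1 = -1/2  ->  a_4 = -1/24
Truncated series: y(x) = -1 + 2 x + (1/2) x^2 - (1/3) x^3 - (1/24) x^4 + O(x^5).

a_0 = -1; a_1 = 2; a_2 = 1/2; a_3 = -1/3; a_4 = -1/24


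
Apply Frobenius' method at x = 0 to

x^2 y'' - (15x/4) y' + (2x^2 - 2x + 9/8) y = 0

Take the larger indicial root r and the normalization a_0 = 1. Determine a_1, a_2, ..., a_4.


Write in Frobenius form y'' + (p(x)/x) y' + (q(x)/x^2) y = 0:
  p(x) = -15/4,  q(x) = 2x^2 - 2x + 9/8.
Indicial equation: r(r-1) + (-15/4) r + (9/8) = 0 -> roots r_1 = 9/2, r_2 = 1/4.
Take r = r_1 = 9/2. Let y(x) = x^r sum_{n>=0} a_n x^n with a_0 = 1.
Substitute y = x^r sum a_n x^n and match x^{r+n}. The recurrence is
  D(n) a_n - 2 a_{n-1} + 2 a_{n-2} = 0,  where D(n) = (r+n)(r+n-1) + (-15/4)(r+n) + (9/8).
  a_n = [2 a_{n-1} - 2 a_{n-2}] / D(n).
Since the indicial polynomial factors as (r - r_1)(r - r_2), D(n) = (r_1 + n - r_1)(r_1 + n - r_2) = n(n + 17/4).
Evaluating step by step (a_0 = 1):
  n = 1: D(1) = 1(1 + 17/4) = 21/4; numerator = 2(1) = 2; a_1 = (2)/(21/4) = 8/21
  n = 2: D(2) = 2(2 + 17/4) = 25/2; numerator = 2(8/21) - 2(1) = -26/21; a_2 = (-26/21)/(25/2) = -52/525
  n = 3: D(3) = 3(3 + 17/4) = 87/4; numerator = 2(-52/525) - 2(8/21) = -24/25; a_3 = (-24/25)/(87/4) = -32/725
  n = 4: D(4) = 4(4 + 17/4) = 33; numerator = 2(-32/725) - 2(-52/525) = 1672/15225; a_4 = (1672/15225)/(33) = 152/45675

r = 9/2; a_0 = 1; a_1 = 8/21; a_2 = -52/525; a_3 = -32/725; a_4 = 152/45675


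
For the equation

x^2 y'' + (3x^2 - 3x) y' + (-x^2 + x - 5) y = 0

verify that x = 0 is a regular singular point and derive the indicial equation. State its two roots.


Divide by x^2 to reach normal form y'' + P_1(x) y' + P_2(x) y = 0 with P_1(x) = 3 - 3/x and P_2(x) = -1 + 1/x - 5/x^2.
x = 0 is a singular point because the y'-coefficient 3 - 3/x has a pole at x = 0 and the y-coefficient -1 + 1/x - 5/x^2 has a pole at x = 0.
It is a regular singular point because x P_1(x) = p(x) = 3x - 3 and x^2 P_2(x) = q(x) = -x^2 + x - 5 are polynomials, hence analytic at x = 0.
p(0) = -3,  q(0) = -5.
Indicial equation: r(r-1) + p(0) r + q(0) = 0, i.e. r^2 + (p(0) - 1) r + q(0) = 0, i.e. r^2 - 4 r - 5 = 0.
Discriminant: (-4)^2 - 4(-5) = 36, so r = (4 ± 6)/2.
Solving: r_1 = 5, r_2 = -1.

indicial: r^2 - 4 r - 5 = 0; roots r_1 = 5, r_2 = -1


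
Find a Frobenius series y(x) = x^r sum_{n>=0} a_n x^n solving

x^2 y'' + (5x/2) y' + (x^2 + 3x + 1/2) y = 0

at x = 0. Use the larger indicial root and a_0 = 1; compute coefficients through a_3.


Write in Frobenius form y'' + (p(x)/x) y' + (q(x)/x^2) y = 0:
  p(x) = 5/2,  q(x) = x^2 + 3x + 1/2.
Indicial equation: r(r-1) + (5/2) r + (1/2) = 0 -> roots r_1 = -1/2, r_2 = -1.
Take r = r_1 = -1/2. Let y(x) = x^r sum_{n>=0} a_n x^n with a_0 = 1.
Substitute y = x^r sum a_n x^n and match x^{r+n}. The recurrence is
  D(n) a_n + 3 a_{n-1} + 1 a_{n-2} = 0,  where D(n) = (r+n)(r+n-1) + (5/2)(r+n) + (1/2).
  a_n = [-3 a_{n-1} - 1 a_{n-2}] / D(n).
Since the indicial polynomial factors as (r - r_1)(r - r_2), D(n) = (r_1 + n - r_1)(r_1 + n - r_2) = n(n + 1/2).
Evaluating step by step (a_0 = 1):
  n = 1: D(1) = 1(1 + 1/2) = 3/2; numerator = -3(1) = -3; a_1 = (-3)/(3/2) = -2
  n = 2: D(2) = 2(2 + 1/2) = 5; numerator = -3(-2) - 1(1) = 5; a_2 = (5)/(5) = 1
  n = 3: D(3) = 3(3 + 1/2) = 21/2; numerator = -3(1) - 1(-2) = -1; a_3 = (-1)/(21/2) = -2/21

r = -1/2; a_0 = 1; a_1 = -2; a_2 = 1; a_3 = -2/21


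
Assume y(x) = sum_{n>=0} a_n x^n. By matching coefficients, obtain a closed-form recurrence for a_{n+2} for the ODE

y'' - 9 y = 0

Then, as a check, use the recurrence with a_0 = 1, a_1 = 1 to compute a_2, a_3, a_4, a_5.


Substitute y = sum_n a_n x^n into y'' + (const) y = 0.
y''(x) = sum_{n>=0} (n+2)(n+1) a_{n+2} x^n.
The ODE becomes sum_n [(n+2)(n+1) a_{n+2} - 9 a_n] x^n = 0.
Setting each coefficient to zero gives the recurrence:
  (n+2)(n+1) a_{n+2} - 9 a_n = 0,
  a_{n+2} = 9 / ((n+1)(n+2)) a_n.

Check with a_0 = 1, a_1 = 1 (apply the recurrence for n = 0, 1, 2, 3): a_0 = 1, a_1 = 1, a_2 = 9/2, a_3 = 3/2, a_4 = 27/8, a_5 = 27/40.

a_{n+2} = 9/((n+1)(n+2)) * a_n; check: a_0 = 1, a_1 = 1, a_2 = 9/2, a_3 = 3/2, a_4 = 27/8, a_5 = 27/40


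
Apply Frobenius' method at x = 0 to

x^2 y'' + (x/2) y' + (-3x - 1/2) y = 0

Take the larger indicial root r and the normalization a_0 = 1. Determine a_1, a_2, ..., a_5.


Write in Frobenius form y'' + (p(x)/x) y' + (q(x)/x^2) y = 0:
  p(x) = 1/2,  q(x) = -3x - 1/2.
Indicial equation: r(r-1) + (1/2) r + (-1/2) = 0 -> roots r_1 = 1, r_2 = -1/2.
Take r = r_1 = 1. Let y(x) = x^r sum_{n>=0} a_n x^n with a_0 = 1.
Substitute y = x^r sum a_n x^n and match x^{r+n}. The recurrence is
  D(n) a_n - 3 a_{n-1} = 0,  where D(n) = (r+n)(r+n-1) + (1/2)(r+n) + (-1/2).
  a_n = 3 / D(n) * a_{n-1}.
Since the indicial polynomial factors as (r - r_1)(r - r_2), D(n) = (r_1 + n - r_1)(r_1 + n - r_2) = n(n + 3/2).
Evaluating step by step (a_0 = 1):
  n = 1: D(1) = 1(1 + 3/2) = 5/2; numerator = 3(1) = 3; a_1 = (3)/(5/2) = 6/5
  n = 2: D(2) = 2(2 + 3/2) = 7; numerator = 3(6/5) = 18/5; a_2 = (18/5)/(7) = 18/35
  n = 3: D(3) = 3(3 + 3/2) = 27/2; numerator = 3(18/35) = 54/35; a_3 = (54/35)/(27/2) = 4/35
  n = 4: D(4) = 4(4 + 3/2) = 22; numerator = 3(4/35) = 12/35; a_4 = (12/35)/(22) = 6/385
  n = 5: D(5) = 5(5 + 3/2) = 65/2; numerator = 3(6/385) = 18/385; a_5 = (18/385)/(65/2) = 36/25025

r = 1; a_0 = 1; a_1 = 6/5; a_2 = 18/35; a_3 = 4/35; a_4 = 6/385; a_5 = 36/25025


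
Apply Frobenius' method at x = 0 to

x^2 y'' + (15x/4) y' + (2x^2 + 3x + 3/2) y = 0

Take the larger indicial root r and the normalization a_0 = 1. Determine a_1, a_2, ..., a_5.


Write in Frobenius form y'' + (p(x)/x) y' + (q(x)/x^2) y = 0:
  p(x) = 15/4,  q(x) = 2x^2 + 3x + 3/2.
Indicial equation: r(r-1) + (15/4) r + (3/2) = 0 -> roots r_1 = -3/4, r_2 = -2.
Take r = r_1 = -3/4. Let y(x) = x^r sum_{n>=0} a_n x^n with a_0 = 1.
Substitute y = x^r sum a_n x^n and match x^{r+n}. The recurrence is
  D(n) a_n + 3 a_{n-1} + 2 a_{n-2} = 0,  where D(n) = (r+n)(r+n-1) + (15/4)(r+n) + (3/2).
  a_n = [-3 a_{n-1} - 2 a_{n-2}] / D(n).
Since the indicial polynomial factors as (r - r_1)(r - r_2), D(n) = (r_1 + n - r_1)(r_1 + n - r_2) = n(n + 5/4).
Evaluating step by step (a_0 = 1):
  n = 1: D(1) = 1(1 + 5/4) = 9/4; numerator = -3(1) = -3; a_1 = (-3)/(9/4) = -4/3
  n = 2: D(2) = 2(2 + 5/4) = 13/2; numerator = -3(-4/3) - 2(1) = 2; a_2 = (2)/(13/2) = 4/13
  n = 3: D(3) = 3(3 + 5/4) = 51/4; numerator = -3(4/13) - 2(-4/3) = 68/39; a_3 = (68/39)/(51/4) = 16/117
  n = 4: D(4) = 4(4 + 5/4) = 21; numerator = -3(16/117) - 2(4/13) = -40/39; a_4 = (-40/39)/(21) = -40/819
  n = 5: D(5) = 5(5 + 5/4) = 125/4; numerator = -3(-40/819) - 2(16/117) = -8/63; a_5 = (-8/63)/(125/4) = -32/7875

r = -3/4; a_0 = 1; a_1 = -4/3; a_2 = 4/13; a_3 = 16/117; a_4 = -40/819; a_5 = -32/7875


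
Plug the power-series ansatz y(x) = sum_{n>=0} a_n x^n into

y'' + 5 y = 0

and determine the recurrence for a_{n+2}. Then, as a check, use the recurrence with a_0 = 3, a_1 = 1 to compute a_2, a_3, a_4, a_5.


Substitute y = sum_n a_n x^n into y'' + (const) y = 0.
y''(x) = sum_{n>=0} (n+2)(n+1) a_{n+2} x^n.
The ODE becomes sum_n [(n+2)(n+1) a_{n+2} + 5 a_n] x^n = 0.
Setting each coefficient to zero gives the recurrence:
  (n+2)(n+1) a_{n+2} + 5 a_n = 0,
  a_{n+2} = -5 / ((n+1)(n+2)) a_n.

Check with a_0 = 3, a_1 = 1 (apply the recurrence for n = 0, 1, 2, 3): a_0 = 3, a_1 = 1, a_2 = -15/2, a_3 = -5/6, a_4 = 25/8, a_5 = 5/24.

a_{n+2} = -5/((n+1)(n+2)) * a_n; check: a_0 = 3, a_1 = 1, a_2 = -15/2, a_3 = -5/6, a_4 = 25/8, a_5 = 5/24


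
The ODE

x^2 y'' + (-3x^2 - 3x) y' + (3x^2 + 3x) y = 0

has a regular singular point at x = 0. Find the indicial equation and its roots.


Divide by x^2 to reach normal form y'' + P_1(x) y' + P_2(x) y = 0 with P_1(x) = -3 - 3/x and P_2(x) = 3 + 3/x.
x = 0 is a singular point because the y'-coefficient -3 - 3/x has a pole at x = 0 and the y-coefficient 3 + 3/x has a pole at x = 0.
It is a regular singular point because x P_1(x) = p(x) = -3x - 3 and x^2 P_2(x) = q(x) = 3x^2 + 3x are polynomials, hence analytic at x = 0.
p(0) = -3,  q(0) = 0.
Indicial equation: r(r-1) + p(0) r + q(0) = 0, i.e. r^2 + (p(0) - 1) r + q(0) = 0, i.e. r^2 - 4 r = 0.
Discriminant: (-4)^2 - 4(0) = 16, so r = (4 ± 4)/2.
Solving: r_1 = 4, r_2 = 0.

indicial: r^2 - 4 r = 0; roots r_1 = 4, r_2 = 0


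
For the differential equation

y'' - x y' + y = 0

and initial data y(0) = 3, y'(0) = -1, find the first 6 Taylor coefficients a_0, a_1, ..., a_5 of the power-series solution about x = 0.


Ansatz: y(x) = sum_{n>=0} a_n x^n, so y'(x) = sum_{n>=1} n a_n x^(n-1) and y''(x) = sum_{n>=2} n(n-1) a_n x^(n-2).
Substitute into P(x) y'' + Q(x) y' + R(x) y = 0 with P(x) = 1, Q(x) = -x, R(x) = 1, and match powers of x.
Initial conditions: a_0 = 3, a_1 = -1.
Setting the coefficient of each power of x to zero and solving order by order (substituting the coefficients already found):
  x^0: 2 a_2 + a_0 = 0  ->  2 a_2 = -a_0 = -3  ->  a_2 = -3/2
  x^1: 6 a_3 = 0  ->  a_3 = 0
  x^2: 12 a_4 - a_2 = 0  ->  12 a_4 = a_2 = -3/2  ->  a_4 = -1/8
  x^3: 20 a_5 - 2 a_3 = 0  ->  20 a_5 = 2 a_3 = 0  ->  a_5 = 0
Truncated series: y(x) = 3 - x - (3/2) x^2 - (1/8) x^4 + O(x^6).

a_0 = 3; a_1 = -1; a_2 = -3/2; a_3 = 0; a_4 = -1/8; a_5 = 0


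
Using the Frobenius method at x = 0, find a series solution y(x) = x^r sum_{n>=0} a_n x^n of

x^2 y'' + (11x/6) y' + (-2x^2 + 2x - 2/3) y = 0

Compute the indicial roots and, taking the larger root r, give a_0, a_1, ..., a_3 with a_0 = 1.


Write in Frobenius form y'' + (p(x)/x) y' + (q(x)/x^2) y = 0:
  p(x) = 11/6,  q(x) = -2x^2 + 2x - 2/3.
Indicial equation: r(r-1) + (11/6) r + (-2/3) = 0 -> roots r_1 = 1/2, r_2 = -4/3.
Take r = r_1 = 1/2. Let y(x) = x^r sum_{n>=0} a_n x^n with a_0 = 1.
Substitute y = x^r sum a_n x^n and match x^{r+n}. The recurrence is
  D(n) a_n + 2 a_{n-1} - 2 a_{n-2} = 0,  where D(n) = (r+n)(r+n-1) + (11/6)(r+n) + (-2/3).
  a_n = [-2 a_{n-1} + 2 a_{n-2}] / D(n).
Since the indicial polynomial factors as (r - r_1)(r - r_2), D(n) = (r_1 + n - r_1)(r_1 + n - r_2) = n(n + 11/6).
Evaluating step by step (a_0 = 1):
  n = 1: D(1) = 1(1 + 11/6) = 17/6; numerator = -2(1) = -2; a_1 = (-2)/(17/6) = -12/17
  n = 2: D(2) = 2(2 + 11/6) = 23/3; numerator = -2(-12/17) + 2(1) = 58/17; a_2 = (58/17)/(23/3) = 174/391
  n = 3: D(3) = 3(3 + 11/6) = 29/2; numerator = -2(174/391) + 2(-12/17) = -900/391; a_3 = (-900/391)/(29/2) = -1800/11339

r = 1/2; a_0 = 1; a_1 = -12/17; a_2 = 174/391; a_3 = -1800/11339


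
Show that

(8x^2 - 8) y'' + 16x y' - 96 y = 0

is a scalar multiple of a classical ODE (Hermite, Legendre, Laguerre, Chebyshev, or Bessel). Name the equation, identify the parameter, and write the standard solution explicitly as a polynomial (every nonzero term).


All three coefficients share the factor -8; dividing through by -8 gives  (1 - x^2) y'' - 2x y' + 12 y = 0.
This matches the Legendre equation (1 - x^2) y'' - 2x y' + n(n+1) y = 0 (note the -2x y' term) with n(n+1) = 12, so n = 3; the polynomial solution is P_3(x).
With y = sum_k a_k x^k, matching x^k gives (k+2)(k+1) a_{k+2} = [k(k+1) - n(n+1)] a_k = (k - 3)(k + 4) a_k. The right side vanishes at k = 3, so the series with the parity of 3 terminates at degree 3.
Standard normalization (P_n(1) = 1): leading coefficient (2n)!/(2^n (n!)^2) = 720/(8*36) = 5/2, so a_3 = 5/2. Work downward with a_k = (k+1)(k+2) a_{k+2} / ((k - 3)(k + 4)):
  a_1 = (2)(3)(5/2) / ((1 - 3)(1 + 4)) = 15/(-10) = -3/2
Hence P_3(x) = 5 x^3/2 - 3 x/2.

P_3(x); series = 5 x^3/2 - 3 x/2


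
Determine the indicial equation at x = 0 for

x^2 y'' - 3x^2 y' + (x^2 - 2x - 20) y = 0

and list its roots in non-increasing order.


Divide by x^2 to reach normal form y'' + P_1(x) y' + P_2(x) y = 0 with P_1(x) = -3 and P_2(x) = 1 - 2/x - 20/x^2.
x = 0 is a singular point because the y-coefficient 1 - 2/x - 20/x^2 has a pole at x = 0.
It is a regular singular point because x P_1(x) = p(x) = -3x and x^2 P_2(x) = q(x) = x^2 - 2x - 20 are polynomials, hence analytic at x = 0.
p(0) = 0,  q(0) = -20.
Indicial equation: r(r-1) + p(0) r + q(0) = 0, i.e. r^2 + (p(0) - 1) r + q(0) = 0, i.e. r^2 - 1 r - 20 = 0.
Discriminant: (-1)^2 - 4(-20) = 81, so r = (1 ± 9)/2.
Solving: r_1 = 5, r_2 = -4.

indicial: r^2 - 1 r - 20 = 0; roots r_1 = 5, r_2 = -4


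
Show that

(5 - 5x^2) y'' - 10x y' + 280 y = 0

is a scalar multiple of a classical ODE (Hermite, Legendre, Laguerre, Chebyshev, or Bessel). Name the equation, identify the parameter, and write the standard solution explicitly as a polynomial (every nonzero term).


All three coefficients share the factor 5; dividing through by 5 gives  (1 - x^2) y'' - 2x y' + 56 y = 0.
This matches the Legendre equation (1 - x^2) y'' - 2x y' + n(n+1) y = 0 (note the -2x y' term) with n(n+1) = 56, so n = 7; the polynomial solution is P_7(x).
With y = sum_k a_k x^k, matching x^k gives (k+2)(k+1) a_{k+2} = [k(k+1) - n(n+1)] a_k = (k - 7)(k + 8) a_k. The right side vanishes at k = 7, so the series with the parity of 7 terminates at degree 7.
Standard normalization (P_n(1) = 1): leading coefficient (2n)!/(2^n (n!)^2) = 87178291200/(128*25401600) = 429/16, so a_7 = 429/16. Work downward with a_k = (k+1)(k+2) a_{k+2} / ((k - 7)(k + 8)):
  a_5 = (6)(7)(429/16) / ((5 - 7)(5 + 8)) = (9009/8)/(-26) = -693/16
  a_3 = (4)(5)(-693/16) / ((3 - 7)(3 + 8)) = (-3465/4)/(-44) = 315/16
  a_1 = (2)(3)(315/16) / ((1 - 7)(1 + 8)) = (945/8)/(-54) = -35/16
Hence P_7(x) = 429 x^7/16 - 693 x^5/16 + 315 x^3/16 - 35 x/16.

P_7(x); series = 429 x^7/16 - 693 x^5/16 + 315 x^3/16 - 35 x/16


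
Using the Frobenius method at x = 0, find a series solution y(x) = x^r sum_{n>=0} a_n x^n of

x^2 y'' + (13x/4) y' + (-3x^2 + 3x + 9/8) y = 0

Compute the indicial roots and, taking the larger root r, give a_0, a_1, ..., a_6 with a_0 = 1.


Write in Frobenius form y'' + (p(x)/x) y' + (q(x)/x^2) y = 0:
  p(x) = 13/4,  q(x) = -3x^2 + 3x + 9/8.
Indicial equation: r(r-1) + (13/4) r + (9/8) = 0 -> roots r_1 = -3/4, r_2 = -3/2.
Take r = r_1 = -3/4. Let y(x) = x^r sum_{n>=0} a_n x^n with a_0 = 1.
Substitute y = x^r sum a_n x^n and match x^{r+n}. The recurrence is
  D(n) a_n + 3 a_{n-1} - 3 a_{n-2} = 0,  where D(n) = (r+n)(r+n-1) + (13/4)(r+n) + (9/8).
  a_n = [-3 a_{n-1} + 3 a_{n-2}] / D(n).
Since the indicial polynomial factors as (r - r_1)(r - r_2), D(n) = (r_1 + n - r_1)(r_1 + n - r_2) = n(n + 3/4).
Evaluating step by step (a_0 = 1):
  n = 1: D(1) = 1(1 + 3/4) = 7/4; numerator = -3(1) = -3; a_1 = (-3)/(7/4) = -12/7
  n = 2: D(2) = 2(2 + 3/4) = 11/2; numerator = -3(-12/7) + 3(1) = 57/7; a_2 = (57/7)/(11/2) = 114/77
  n = 3: D(3) = 3(3 + 3/4) = 45/4; numerator = -3(114/77) + 3(-12/7) = -738/77; a_3 = (-738/77)/(45/4) = -328/385
  n = 4: D(4) = 4(4 + 3/4) = 19; numerator = -3(-328/385) + 3(114/77) = 2694/385; a_4 = (2694/385)/(19) = 2694/7315
  n = 5: D(5) = 5(5 + 3/4) = 115/4; numerator = -3(2694/7315) + 3(-328/385) = -26778/7315; a_5 = (-26778/7315)/(115/4) = -107112/841225
  n = 6: D(6) = 6(6 + 3/4) = 81/2; numerator = -3(-107112/841225) + 3(2694/7315) = 113706/76475; a_6 = (113706/76475)/(81/2) = 25268/688275

r = -3/4; a_0 = 1; a_1 = -12/7; a_2 = 114/77; a_3 = -328/385; a_4 = 2694/7315; a_5 = -107112/841225; a_6 = 25268/688275
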